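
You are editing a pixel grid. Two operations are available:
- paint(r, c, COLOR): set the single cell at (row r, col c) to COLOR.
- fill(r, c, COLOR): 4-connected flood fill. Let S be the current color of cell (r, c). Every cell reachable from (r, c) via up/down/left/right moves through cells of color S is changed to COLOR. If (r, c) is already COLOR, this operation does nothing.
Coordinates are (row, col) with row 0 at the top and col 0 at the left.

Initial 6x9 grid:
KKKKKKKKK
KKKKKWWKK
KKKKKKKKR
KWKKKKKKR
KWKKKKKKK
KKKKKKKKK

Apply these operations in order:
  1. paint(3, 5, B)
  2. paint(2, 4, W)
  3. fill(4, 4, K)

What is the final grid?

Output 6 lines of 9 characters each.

After op 1 paint(3,5,B):
KKKKKKKKK
KKKKKWWKK
KKKKKKKKR
KWKKKBKKR
KWKKKKKKK
KKKKKKKKK
After op 2 paint(2,4,W):
KKKKKKKKK
KKKKKWWKK
KKKKWKKKR
KWKKKBKKR
KWKKKKKKK
KKKKKKKKK
After op 3 fill(4,4,K) [0 cells changed]:
KKKKKKKKK
KKKKKWWKK
KKKKWKKKR
KWKKKBKKR
KWKKKKKKK
KKKKKKKKK

Answer: KKKKKKKKK
KKKKKWWKK
KKKKWKKKR
KWKKKBKKR
KWKKKKKKK
KKKKKKKKK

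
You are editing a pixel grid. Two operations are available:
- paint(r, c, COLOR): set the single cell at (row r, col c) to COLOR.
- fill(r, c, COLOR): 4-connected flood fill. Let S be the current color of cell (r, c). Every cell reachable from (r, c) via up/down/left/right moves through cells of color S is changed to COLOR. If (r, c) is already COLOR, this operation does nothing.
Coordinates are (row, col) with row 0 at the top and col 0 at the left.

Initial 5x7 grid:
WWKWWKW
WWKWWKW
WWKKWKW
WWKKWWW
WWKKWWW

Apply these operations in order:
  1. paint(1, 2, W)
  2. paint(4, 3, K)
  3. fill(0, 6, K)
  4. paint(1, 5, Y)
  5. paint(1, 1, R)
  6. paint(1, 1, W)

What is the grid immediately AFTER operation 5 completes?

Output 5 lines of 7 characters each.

Answer: KKKKKKK
KRKKKYK
KKKKKKK
KKKKKKK
KKKKKKK

Derivation:
After op 1 paint(1,2,W):
WWKWWKW
WWWWWKW
WWKKWKW
WWKKWWW
WWKKWWW
After op 2 paint(4,3,K):
WWKWWKW
WWWWWKW
WWKKWKW
WWKKWWW
WWKKWWW
After op 3 fill(0,6,K) [25 cells changed]:
KKKKKKK
KKKKKKK
KKKKKKK
KKKKKKK
KKKKKKK
After op 4 paint(1,5,Y):
KKKKKKK
KKKKKYK
KKKKKKK
KKKKKKK
KKKKKKK
After op 5 paint(1,1,R):
KKKKKKK
KRKKKYK
KKKKKKK
KKKKKKK
KKKKKKK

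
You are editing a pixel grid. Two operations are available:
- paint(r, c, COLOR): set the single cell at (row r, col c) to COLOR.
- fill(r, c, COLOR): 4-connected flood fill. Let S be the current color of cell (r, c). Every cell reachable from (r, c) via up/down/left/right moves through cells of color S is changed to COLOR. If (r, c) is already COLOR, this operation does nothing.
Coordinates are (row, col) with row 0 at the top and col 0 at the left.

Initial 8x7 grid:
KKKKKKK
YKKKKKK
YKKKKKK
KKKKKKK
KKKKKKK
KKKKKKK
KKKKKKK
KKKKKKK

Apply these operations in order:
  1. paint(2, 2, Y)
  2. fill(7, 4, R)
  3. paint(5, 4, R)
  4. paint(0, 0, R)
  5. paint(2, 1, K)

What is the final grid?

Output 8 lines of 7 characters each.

Answer: RRRRRRR
YRRRRRR
YKYRRRR
RRRRRRR
RRRRRRR
RRRRRRR
RRRRRRR
RRRRRRR

Derivation:
After op 1 paint(2,2,Y):
KKKKKKK
YKKKKKK
YKYKKKK
KKKKKKK
KKKKKKK
KKKKKKK
KKKKKKK
KKKKKKK
After op 2 fill(7,4,R) [53 cells changed]:
RRRRRRR
YRRRRRR
YRYRRRR
RRRRRRR
RRRRRRR
RRRRRRR
RRRRRRR
RRRRRRR
After op 3 paint(5,4,R):
RRRRRRR
YRRRRRR
YRYRRRR
RRRRRRR
RRRRRRR
RRRRRRR
RRRRRRR
RRRRRRR
After op 4 paint(0,0,R):
RRRRRRR
YRRRRRR
YRYRRRR
RRRRRRR
RRRRRRR
RRRRRRR
RRRRRRR
RRRRRRR
After op 5 paint(2,1,K):
RRRRRRR
YRRRRRR
YKYRRRR
RRRRRRR
RRRRRRR
RRRRRRR
RRRRRRR
RRRRRRR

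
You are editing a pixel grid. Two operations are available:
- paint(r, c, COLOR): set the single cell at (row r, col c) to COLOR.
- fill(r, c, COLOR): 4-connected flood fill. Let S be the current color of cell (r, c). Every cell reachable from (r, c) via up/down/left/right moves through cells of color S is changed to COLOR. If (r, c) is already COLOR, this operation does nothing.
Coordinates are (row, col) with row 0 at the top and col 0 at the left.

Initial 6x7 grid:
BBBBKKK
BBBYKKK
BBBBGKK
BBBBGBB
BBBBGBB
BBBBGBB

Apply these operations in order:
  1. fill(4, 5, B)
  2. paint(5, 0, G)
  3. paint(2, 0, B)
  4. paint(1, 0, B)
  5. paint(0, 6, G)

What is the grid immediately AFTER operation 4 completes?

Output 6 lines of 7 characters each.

After op 1 fill(4,5,B) [0 cells changed]:
BBBBKKK
BBBYKKK
BBBBGKK
BBBBGBB
BBBBGBB
BBBBGBB
After op 2 paint(5,0,G):
BBBBKKK
BBBYKKK
BBBBGKK
BBBBGBB
BBBBGBB
GBBBGBB
After op 3 paint(2,0,B):
BBBBKKK
BBBYKKK
BBBBGKK
BBBBGBB
BBBBGBB
GBBBGBB
After op 4 paint(1,0,B):
BBBBKKK
BBBYKKK
BBBBGKK
BBBBGBB
BBBBGBB
GBBBGBB

Answer: BBBBKKK
BBBYKKK
BBBBGKK
BBBBGBB
BBBBGBB
GBBBGBB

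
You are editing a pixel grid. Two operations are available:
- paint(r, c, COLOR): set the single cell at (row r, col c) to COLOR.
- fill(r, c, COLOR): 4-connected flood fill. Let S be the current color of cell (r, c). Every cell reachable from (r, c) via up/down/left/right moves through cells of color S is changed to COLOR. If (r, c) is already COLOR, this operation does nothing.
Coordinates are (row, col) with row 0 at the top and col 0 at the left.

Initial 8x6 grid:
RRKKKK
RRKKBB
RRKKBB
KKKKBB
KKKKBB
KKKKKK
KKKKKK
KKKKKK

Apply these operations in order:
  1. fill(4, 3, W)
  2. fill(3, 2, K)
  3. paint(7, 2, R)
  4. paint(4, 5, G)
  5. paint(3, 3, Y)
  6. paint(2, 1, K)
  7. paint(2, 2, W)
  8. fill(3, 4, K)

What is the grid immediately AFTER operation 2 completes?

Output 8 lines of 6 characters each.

Answer: RRKKKK
RRKKBB
RRKKBB
KKKKBB
KKKKBB
KKKKKK
KKKKKK
KKKKKK

Derivation:
After op 1 fill(4,3,W) [34 cells changed]:
RRWWWW
RRWWBB
RRWWBB
WWWWBB
WWWWBB
WWWWWW
WWWWWW
WWWWWW
After op 2 fill(3,2,K) [34 cells changed]:
RRKKKK
RRKKBB
RRKKBB
KKKKBB
KKKKBB
KKKKKK
KKKKKK
KKKKKK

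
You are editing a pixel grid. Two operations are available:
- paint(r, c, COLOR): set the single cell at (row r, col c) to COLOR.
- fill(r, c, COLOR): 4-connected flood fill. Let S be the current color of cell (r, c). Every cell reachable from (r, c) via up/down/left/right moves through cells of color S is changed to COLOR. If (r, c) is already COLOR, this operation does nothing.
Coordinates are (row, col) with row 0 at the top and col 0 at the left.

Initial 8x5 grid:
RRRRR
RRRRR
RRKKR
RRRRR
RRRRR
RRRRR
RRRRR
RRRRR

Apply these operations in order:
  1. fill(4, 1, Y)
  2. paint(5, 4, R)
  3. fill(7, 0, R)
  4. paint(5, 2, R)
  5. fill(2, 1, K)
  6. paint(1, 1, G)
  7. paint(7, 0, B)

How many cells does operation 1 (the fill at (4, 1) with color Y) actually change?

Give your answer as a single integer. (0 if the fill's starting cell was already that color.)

Answer: 38

Derivation:
After op 1 fill(4,1,Y) [38 cells changed]:
YYYYY
YYYYY
YYKKY
YYYYY
YYYYY
YYYYY
YYYYY
YYYYY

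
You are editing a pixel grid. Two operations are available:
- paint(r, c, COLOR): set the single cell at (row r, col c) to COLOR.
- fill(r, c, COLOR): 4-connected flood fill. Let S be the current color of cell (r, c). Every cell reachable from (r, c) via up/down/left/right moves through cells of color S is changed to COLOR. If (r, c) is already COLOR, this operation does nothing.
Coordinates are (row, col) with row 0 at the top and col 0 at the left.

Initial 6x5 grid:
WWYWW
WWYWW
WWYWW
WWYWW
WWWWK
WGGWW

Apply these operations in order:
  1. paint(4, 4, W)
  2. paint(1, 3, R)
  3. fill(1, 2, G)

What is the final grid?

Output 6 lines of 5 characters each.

After op 1 paint(4,4,W):
WWYWW
WWYWW
WWYWW
WWYWW
WWWWW
WGGWW
After op 2 paint(1,3,R):
WWYWW
WWYRW
WWYWW
WWYWW
WWWWW
WGGWW
After op 3 fill(1,2,G) [4 cells changed]:
WWGWW
WWGRW
WWGWW
WWGWW
WWWWW
WGGWW

Answer: WWGWW
WWGRW
WWGWW
WWGWW
WWWWW
WGGWW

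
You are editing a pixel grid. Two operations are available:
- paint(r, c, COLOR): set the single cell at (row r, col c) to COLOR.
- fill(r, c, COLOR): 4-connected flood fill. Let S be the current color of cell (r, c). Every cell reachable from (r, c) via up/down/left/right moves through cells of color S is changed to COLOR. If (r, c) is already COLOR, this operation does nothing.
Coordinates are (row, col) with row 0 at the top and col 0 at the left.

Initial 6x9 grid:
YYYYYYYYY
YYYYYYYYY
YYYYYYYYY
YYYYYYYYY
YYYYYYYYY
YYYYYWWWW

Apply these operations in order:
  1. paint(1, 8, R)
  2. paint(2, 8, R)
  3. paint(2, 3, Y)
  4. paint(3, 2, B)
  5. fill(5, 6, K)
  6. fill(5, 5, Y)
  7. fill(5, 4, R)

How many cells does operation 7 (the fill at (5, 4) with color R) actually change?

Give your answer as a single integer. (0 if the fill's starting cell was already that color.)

Answer: 51

Derivation:
After op 1 paint(1,8,R):
YYYYYYYYY
YYYYYYYYR
YYYYYYYYY
YYYYYYYYY
YYYYYYYYY
YYYYYWWWW
After op 2 paint(2,8,R):
YYYYYYYYY
YYYYYYYYR
YYYYYYYYR
YYYYYYYYY
YYYYYYYYY
YYYYYWWWW
After op 3 paint(2,3,Y):
YYYYYYYYY
YYYYYYYYR
YYYYYYYYR
YYYYYYYYY
YYYYYYYYY
YYYYYWWWW
After op 4 paint(3,2,B):
YYYYYYYYY
YYYYYYYYR
YYYYYYYYR
YYBYYYYYY
YYYYYYYYY
YYYYYWWWW
After op 5 fill(5,6,K) [4 cells changed]:
YYYYYYYYY
YYYYYYYYR
YYYYYYYYR
YYBYYYYYY
YYYYYYYYY
YYYYYKKKK
After op 6 fill(5,5,Y) [4 cells changed]:
YYYYYYYYY
YYYYYYYYR
YYYYYYYYR
YYBYYYYYY
YYYYYYYYY
YYYYYYYYY
After op 7 fill(5,4,R) [51 cells changed]:
RRRRRRRRR
RRRRRRRRR
RRRRRRRRR
RRBRRRRRR
RRRRRRRRR
RRRRRRRRR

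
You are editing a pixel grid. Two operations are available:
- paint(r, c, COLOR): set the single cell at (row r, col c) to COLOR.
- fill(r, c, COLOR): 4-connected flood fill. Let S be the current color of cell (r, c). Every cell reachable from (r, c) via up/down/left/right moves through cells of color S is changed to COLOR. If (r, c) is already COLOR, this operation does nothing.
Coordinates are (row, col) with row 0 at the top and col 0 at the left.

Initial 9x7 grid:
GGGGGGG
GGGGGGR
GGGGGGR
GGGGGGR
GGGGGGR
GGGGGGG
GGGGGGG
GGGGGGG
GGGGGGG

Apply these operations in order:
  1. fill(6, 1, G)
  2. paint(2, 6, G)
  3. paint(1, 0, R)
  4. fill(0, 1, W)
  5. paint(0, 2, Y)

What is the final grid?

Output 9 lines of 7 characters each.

After op 1 fill(6,1,G) [0 cells changed]:
GGGGGGG
GGGGGGR
GGGGGGR
GGGGGGR
GGGGGGR
GGGGGGG
GGGGGGG
GGGGGGG
GGGGGGG
After op 2 paint(2,6,G):
GGGGGGG
GGGGGGR
GGGGGGG
GGGGGGR
GGGGGGR
GGGGGGG
GGGGGGG
GGGGGGG
GGGGGGG
After op 3 paint(1,0,R):
GGGGGGG
RGGGGGR
GGGGGGG
GGGGGGR
GGGGGGR
GGGGGGG
GGGGGGG
GGGGGGG
GGGGGGG
After op 4 fill(0,1,W) [59 cells changed]:
WWWWWWW
RWWWWWR
WWWWWWW
WWWWWWR
WWWWWWR
WWWWWWW
WWWWWWW
WWWWWWW
WWWWWWW
After op 5 paint(0,2,Y):
WWYWWWW
RWWWWWR
WWWWWWW
WWWWWWR
WWWWWWR
WWWWWWW
WWWWWWW
WWWWWWW
WWWWWWW

Answer: WWYWWWW
RWWWWWR
WWWWWWW
WWWWWWR
WWWWWWR
WWWWWWW
WWWWWWW
WWWWWWW
WWWWWWW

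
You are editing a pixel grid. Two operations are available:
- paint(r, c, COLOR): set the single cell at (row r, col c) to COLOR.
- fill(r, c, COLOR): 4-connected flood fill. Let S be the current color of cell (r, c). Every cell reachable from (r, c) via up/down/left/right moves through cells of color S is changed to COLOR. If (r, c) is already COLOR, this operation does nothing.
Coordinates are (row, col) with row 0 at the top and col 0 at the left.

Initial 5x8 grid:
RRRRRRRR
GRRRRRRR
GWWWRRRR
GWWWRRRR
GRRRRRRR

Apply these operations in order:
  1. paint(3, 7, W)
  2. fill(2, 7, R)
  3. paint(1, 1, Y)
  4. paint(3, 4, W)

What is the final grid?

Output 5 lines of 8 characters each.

Answer: RRRRRRRR
GYRRRRRR
GWWWRRRR
GWWWWRRW
GRRRRRRR

Derivation:
After op 1 paint(3,7,W):
RRRRRRRR
GRRRRRRR
GWWWRRRR
GWWWRRRW
GRRRRRRR
After op 2 fill(2,7,R) [0 cells changed]:
RRRRRRRR
GRRRRRRR
GWWWRRRR
GWWWRRRW
GRRRRRRR
After op 3 paint(1,1,Y):
RRRRRRRR
GYRRRRRR
GWWWRRRR
GWWWRRRW
GRRRRRRR
After op 4 paint(3,4,W):
RRRRRRRR
GYRRRRRR
GWWWRRRR
GWWWWRRW
GRRRRRRR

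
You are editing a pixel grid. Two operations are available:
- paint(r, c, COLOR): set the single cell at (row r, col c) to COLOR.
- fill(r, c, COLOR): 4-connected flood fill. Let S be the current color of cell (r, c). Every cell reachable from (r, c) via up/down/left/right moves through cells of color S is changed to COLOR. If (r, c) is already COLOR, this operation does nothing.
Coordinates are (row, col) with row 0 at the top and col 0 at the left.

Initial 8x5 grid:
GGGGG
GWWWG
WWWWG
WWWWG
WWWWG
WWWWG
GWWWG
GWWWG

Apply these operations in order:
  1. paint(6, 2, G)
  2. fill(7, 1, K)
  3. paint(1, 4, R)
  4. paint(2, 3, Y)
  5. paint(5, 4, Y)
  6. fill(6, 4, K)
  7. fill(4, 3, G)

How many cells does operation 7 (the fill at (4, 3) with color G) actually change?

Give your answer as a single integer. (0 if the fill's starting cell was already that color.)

Answer: 25

Derivation:
After op 1 paint(6,2,G):
GGGGG
GWWWG
WWWWG
WWWWG
WWWWG
WWWWG
GWGWG
GWWWG
After op 2 fill(7,1,K) [24 cells changed]:
GGGGG
GKKKG
KKKKG
KKKKG
KKKKG
KKKKG
GKGKG
GKKKG
After op 3 paint(1,4,R):
GGGGG
GKKKR
KKKKG
KKKKG
KKKKG
KKKKG
GKGKG
GKKKG
After op 4 paint(2,3,Y):
GGGGG
GKKKR
KKKYG
KKKKG
KKKKG
KKKKG
GKGKG
GKKKG
After op 5 paint(5,4,Y):
GGGGG
GKKKR
KKKYG
KKKKG
KKKKG
KKKKY
GKGKG
GKKKG
After op 6 fill(6,4,K) [2 cells changed]:
GGGGG
GKKKR
KKKYG
KKKKG
KKKKG
KKKKY
GKGKK
GKKKK
After op 7 fill(4,3,G) [25 cells changed]:
GGGGG
GGGGR
GGGYG
GGGGG
GGGGG
GGGGY
GGGGG
GGGGG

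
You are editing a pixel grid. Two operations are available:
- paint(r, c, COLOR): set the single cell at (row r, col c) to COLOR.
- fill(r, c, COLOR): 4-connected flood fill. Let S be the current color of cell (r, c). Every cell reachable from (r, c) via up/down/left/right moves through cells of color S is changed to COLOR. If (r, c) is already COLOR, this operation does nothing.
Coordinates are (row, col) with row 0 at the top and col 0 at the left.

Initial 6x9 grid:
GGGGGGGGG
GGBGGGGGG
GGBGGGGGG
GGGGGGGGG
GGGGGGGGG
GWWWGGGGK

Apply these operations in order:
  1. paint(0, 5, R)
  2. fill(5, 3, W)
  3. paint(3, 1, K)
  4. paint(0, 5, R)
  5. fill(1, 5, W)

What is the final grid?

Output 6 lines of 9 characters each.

Answer: WWWWWRWWW
WWBWWWWWW
WWBWWWWWW
WKWWWWWWW
WWWWWWWWW
WWWWWWWWK

Derivation:
After op 1 paint(0,5,R):
GGGGGRGGG
GGBGGGGGG
GGBGGGGGG
GGGGGGGGG
GGGGGGGGG
GWWWGGGGK
After op 2 fill(5,3,W) [0 cells changed]:
GGGGGRGGG
GGBGGGGGG
GGBGGGGGG
GGGGGGGGG
GGGGGGGGG
GWWWGGGGK
After op 3 paint(3,1,K):
GGGGGRGGG
GGBGGGGGG
GGBGGGGGG
GKGGGGGGG
GGGGGGGGG
GWWWGGGGK
After op 4 paint(0,5,R):
GGGGGRGGG
GGBGGGGGG
GGBGGGGGG
GKGGGGGGG
GGGGGGGGG
GWWWGGGGK
After op 5 fill(1,5,W) [46 cells changed]:
WWWWWRWWW
WWBWWWWWW
WWBWWWWWW
WKWWWWWWW
WWWWWWWWW
WWWWWWWWK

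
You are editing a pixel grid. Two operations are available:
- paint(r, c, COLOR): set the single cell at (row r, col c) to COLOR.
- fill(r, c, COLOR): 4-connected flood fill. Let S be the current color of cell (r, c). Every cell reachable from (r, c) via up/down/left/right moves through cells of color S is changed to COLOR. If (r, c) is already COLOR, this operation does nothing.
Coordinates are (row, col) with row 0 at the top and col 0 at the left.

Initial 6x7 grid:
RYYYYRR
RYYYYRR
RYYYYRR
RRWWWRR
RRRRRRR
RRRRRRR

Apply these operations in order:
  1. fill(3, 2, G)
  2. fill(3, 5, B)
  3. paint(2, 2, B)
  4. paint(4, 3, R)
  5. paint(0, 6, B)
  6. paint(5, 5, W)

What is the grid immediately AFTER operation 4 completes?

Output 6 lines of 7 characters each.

After op 1 fill(3,2,G) [3 cells changed]:
RYYYYRR
RYYYYRR
RYYYYRR
RRGGGRR
RRRRRRR
RRRRRRR
After op 2 fill(3,5,B) [27 cells changed]:
BYYYYBB
BYYYYBB
BYYYYBB
BBGGGBB
BBBBBBB
BBBBBBB
After op 3 paint(2,2,B):
BYYYYBB
BYYYYBB
BYBYYBB
BBGGGBB
BBBBBBB
BBBBBBB
After op 4 paint(4,3,R):
BYYYYBB
BYYYYBB
BYBYYBB
BBGGGBB
BBBRBBB
BBBBBBB

Answer: BYYYYBB
BYYYYBB
BYBYYBB
BBGGGBB
BBBRBBB
BBBBBBB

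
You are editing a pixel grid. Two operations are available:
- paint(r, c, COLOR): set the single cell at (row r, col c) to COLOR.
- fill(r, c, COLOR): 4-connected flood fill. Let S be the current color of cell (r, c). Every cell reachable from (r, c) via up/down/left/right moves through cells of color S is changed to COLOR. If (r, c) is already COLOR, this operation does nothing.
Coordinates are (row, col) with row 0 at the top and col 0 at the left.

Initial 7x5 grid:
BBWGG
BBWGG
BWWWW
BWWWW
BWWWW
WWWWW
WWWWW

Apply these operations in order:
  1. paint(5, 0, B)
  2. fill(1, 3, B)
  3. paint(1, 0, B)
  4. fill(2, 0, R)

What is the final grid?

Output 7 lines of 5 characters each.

After op 1 paint(5,0,B):
BBWGG
BBWGG
BWWWW
BWWWW
BWWWW
BWWWW
WWWWW
After op 2 fill(1,3,B) [4 cells changed]:
BBWBB
BBWBB
BWWWW
BWWWW
BWWWW
BWWWW
WWWWW
After op 3 paint(1,0,B):
BBWBB
BBWBB
BWWWW
BWWWW
BWWWW
BWWWW
WWWWW
After op 4 fill(2,0,R) [8 cells changed]:
RRWBB
RRWBB
RWWWW
RWWWW
RWWWW
RWWWW
WWWWW

Answer: RRWBB
RRWBB
RWWWW
RWWWW
RWWWW
RWWWW
WWWWW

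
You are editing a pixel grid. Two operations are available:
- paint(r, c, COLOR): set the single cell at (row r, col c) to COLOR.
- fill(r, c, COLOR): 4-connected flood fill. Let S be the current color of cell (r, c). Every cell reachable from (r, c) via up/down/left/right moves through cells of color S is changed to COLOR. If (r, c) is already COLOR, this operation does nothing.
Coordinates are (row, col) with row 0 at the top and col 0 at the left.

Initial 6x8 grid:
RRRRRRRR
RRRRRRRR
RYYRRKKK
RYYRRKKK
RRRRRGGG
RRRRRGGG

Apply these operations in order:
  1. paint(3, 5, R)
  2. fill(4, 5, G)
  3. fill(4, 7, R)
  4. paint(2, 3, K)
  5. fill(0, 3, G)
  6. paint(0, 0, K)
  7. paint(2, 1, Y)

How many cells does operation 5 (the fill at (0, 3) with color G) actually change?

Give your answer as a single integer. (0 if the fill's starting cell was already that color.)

Answer: 38

Derivation:
After op 1 paint(3,5,R):
RRRRRRRR
RRRRRRRR
RYYRRKKK
RYYRRRKK
RRRRRGGG
RRRRRGGG
After op 2 fill(4,5,G) [0 cells changed]:
RRRRRRRR
RRRRRRRR
RYYRRKKK
RYYRRRKK
RRRRRGGG
RRRRRGGG
After op 3 fill(4,7,R) [6 cells changed]:
RRRRRRRR
RRRRRRRR
RYYRRKKK
RYYRRRKK
RRRRRRRR
RRRRRRRR
After op 4 paint(2,3,K):
RRRRRRRR
RRRRRRRR
RYYKRKKK
RYYRRRKK
RRRRRRRR
RRRRRRRR
After op 5 fill(0,3,G) [38 cells changed]:
GGGGGGGG
GGGGGGGG
GYYKGKKK
GYYGGGKK
GGGGGGGG
GGGGGGGG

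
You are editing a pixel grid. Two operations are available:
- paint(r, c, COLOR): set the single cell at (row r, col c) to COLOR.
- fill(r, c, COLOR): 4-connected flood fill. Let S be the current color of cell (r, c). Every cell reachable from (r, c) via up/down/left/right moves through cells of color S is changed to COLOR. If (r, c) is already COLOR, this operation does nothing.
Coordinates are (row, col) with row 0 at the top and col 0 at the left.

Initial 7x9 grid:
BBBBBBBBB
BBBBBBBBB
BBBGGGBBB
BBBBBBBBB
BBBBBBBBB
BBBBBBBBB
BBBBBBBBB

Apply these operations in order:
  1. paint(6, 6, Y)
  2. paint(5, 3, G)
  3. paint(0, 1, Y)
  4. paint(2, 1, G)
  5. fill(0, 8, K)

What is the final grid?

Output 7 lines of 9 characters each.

After op 1 paint(6,6,Y):
BBBBBBBBB
BBBBBBBBB
BBBGGGBBB
BBBBBBBBB
BBBBBBBBB
BBBBBBBBB
BBBBBBYBB
After op 2 paint(5,3,G):
BBBBBBBBB
BBBBBBBBB
BBBGGGBBB
BBBBBBBBB
BBBBBBBBB
BBBGBBBBB
BBBBBBYBB
After op 3 paint(0,1,Y):
BYBBBBBBB
BBBBBBBBB
BBBGGGBBB
BBBBBBBBB
BBBBBBBBB
BBBGBBBBB
BBBBBBYBB
After op 4 paint(2,1,G):
BYBBBBBBB
BBBBBBBBB
BGBGGGBBB
BBBBBBBBB
BBBBBBBBB
BBBGBBBBB
BBBBBBYBB
After op 5 fill(0,8,K) [56 cells changed]:
KYKKKKKKK
KKKKKKKKK
KGKGGGKKK
KKKKKKKKK
KKKKKKKKK
KKKGKKKKK
KKKKKKYKK

Answer: KYKKKKKKK
KKKKKKKKK
KGKGGGKKK
KKKKKKKKK
KKKKKKKKK
KKKGKKKKK
KKKKKKYKK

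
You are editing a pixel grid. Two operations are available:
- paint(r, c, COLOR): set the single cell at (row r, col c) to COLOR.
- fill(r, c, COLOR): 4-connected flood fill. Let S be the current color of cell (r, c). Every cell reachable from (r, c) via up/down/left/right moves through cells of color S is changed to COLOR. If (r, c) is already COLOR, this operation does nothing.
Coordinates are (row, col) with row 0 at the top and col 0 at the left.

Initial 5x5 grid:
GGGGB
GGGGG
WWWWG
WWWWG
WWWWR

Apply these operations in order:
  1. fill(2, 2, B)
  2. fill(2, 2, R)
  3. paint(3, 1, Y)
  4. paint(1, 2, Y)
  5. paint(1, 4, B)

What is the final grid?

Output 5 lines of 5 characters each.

Answer: GGGGB
GGYGB
RRRRG
RYRRG
RRRRR

Derivation:
After op 1 fill(2,2,B) [12 cells changed]:
GGGGB
GGGGG
BBBBG
BBBBG
BBBBR
After op 2 fill(2,2,R) [12 cells changed]:
GGGGB
GGGGG
RRRRG
RRRRG
RRRRR
After op 3 paint(3,1,Y):
GGGGB
GGGGG
RRRRG
RYRRG
RRRRR
After op 4 paint(1,2,Y):
GGGGB
GGYGG
RRRRG
RYRRG
RRRRR
After op 5 paint(1,4,B):
GGGGB
GGYGB
RRRRG
RYRRG
RRRRR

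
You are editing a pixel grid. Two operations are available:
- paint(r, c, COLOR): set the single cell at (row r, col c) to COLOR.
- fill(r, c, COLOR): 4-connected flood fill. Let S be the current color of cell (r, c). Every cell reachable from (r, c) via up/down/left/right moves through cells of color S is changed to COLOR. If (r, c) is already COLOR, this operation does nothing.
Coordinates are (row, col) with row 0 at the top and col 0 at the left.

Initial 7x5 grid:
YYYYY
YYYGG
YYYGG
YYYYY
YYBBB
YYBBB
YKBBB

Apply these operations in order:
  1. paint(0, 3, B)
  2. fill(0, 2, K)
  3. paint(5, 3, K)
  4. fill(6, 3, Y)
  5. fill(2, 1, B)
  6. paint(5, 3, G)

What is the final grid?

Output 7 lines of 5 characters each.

After op 1 paint(0,3,B):
YYYBY
YYYGG
YYYGG
YYYYY
YYBBB
YYBBB
YKBBB
After op 2 fill(0,2,K) [19 cells changed]:
KKKBY
KKKGG
KKKGG
KKKKK
KKBBB
KKBBB
KKBBB
After op 3 paint(5,3,K):
KKKBY
KKKGG
KKKGG
KKKKK
KKBBB
KKBKB
KKBBB
After op 4 fill(6,3,Y) [8 cells changed]:
KKKBY
KKKGG
KKKGG
KKKKK
KKYYY
KKYKY
KKYYY
After op 5 fill(2,1,B) [20 cells changed]:
BBBBY
BBBGG
BBBGG
BBBBB
BBYYY
BBYKY
BBYYY
After op 6 paint(5,3,G):
BBBBY
BBBGG
BBBGG
BBBBB
BBYYY
BBYGY
BBYYY

Answer: BBBBY
BBBGG
BBBGG
BBBBB
BBYYY
BBYGY
BBYYY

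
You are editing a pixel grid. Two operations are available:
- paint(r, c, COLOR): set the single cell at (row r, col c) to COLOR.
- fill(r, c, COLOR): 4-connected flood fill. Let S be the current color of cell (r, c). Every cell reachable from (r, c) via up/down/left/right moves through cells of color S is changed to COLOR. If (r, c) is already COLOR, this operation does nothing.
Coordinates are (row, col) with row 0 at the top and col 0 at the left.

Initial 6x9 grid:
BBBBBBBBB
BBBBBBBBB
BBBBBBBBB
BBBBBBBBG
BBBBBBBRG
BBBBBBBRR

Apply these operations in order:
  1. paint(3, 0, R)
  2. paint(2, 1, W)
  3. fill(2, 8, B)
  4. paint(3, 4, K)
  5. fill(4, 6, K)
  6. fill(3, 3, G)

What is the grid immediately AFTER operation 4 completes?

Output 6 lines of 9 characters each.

Answer: BBBBBBBBB
BBBBBBBBB
BWBBBBBBB
RBBBKBBBG
BBBBBBBRG
BBBBBBBRR

Derivation:
After op 1 paint(3,0,R):
BBBBBBBBB
BBBBBBBBB
BBBBBBBBB
RBBBBBBBG
BBBBBBBRG
BBBBBBBRR
After op 2 paint(2,1,W):
BBBBBBBBB
BBBBBBBBB
BWBBBBBBB
RBBBBBBBG
BBBBBBBRG
BBBBBBBRR
After op 3 fill(2,8,B) [0 cells changed]:
BBBBBBBBB
BBBBBBBBB
BWBBBBBBB
RBBBBBBBG
BBBBBBBRG
BBBBBBBRR
After op 4 paint(3,4,K):
BBBBBBBBB
BBBBBBBBB
BWBBBBBBB
RBBBKBBBG
BBBBBBBRG
BBBBBBBRR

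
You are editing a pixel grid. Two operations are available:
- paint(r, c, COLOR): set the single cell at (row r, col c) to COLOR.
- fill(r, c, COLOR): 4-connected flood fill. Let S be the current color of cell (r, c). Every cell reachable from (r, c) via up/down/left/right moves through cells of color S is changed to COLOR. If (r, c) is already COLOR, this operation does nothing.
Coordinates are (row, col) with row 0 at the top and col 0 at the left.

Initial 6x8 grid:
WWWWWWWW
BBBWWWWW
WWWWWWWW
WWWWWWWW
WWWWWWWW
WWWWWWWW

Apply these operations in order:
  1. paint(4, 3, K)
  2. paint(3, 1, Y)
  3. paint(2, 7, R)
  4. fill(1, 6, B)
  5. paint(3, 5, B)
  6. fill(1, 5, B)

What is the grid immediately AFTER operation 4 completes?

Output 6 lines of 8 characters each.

After op 1 paint(4,3,K):
WWWWWWWW
BBBWWWWW
WWWWWWWW
WWWWWWWW
WWWKWWWW
WWWWWWWW
After op 2 paint(3,1,Y):
WWWWWWWW
BBBWWWWW
WWWWWWWW
WYWWWWWW
WWWKWWWW
WWWWWWWW
After op 3 paint(2,7,R):
WWWWWWWW
BBBWWWWW
WWWWWWWR
WYWWWWWW
WWWKWWWW
WWWWWWWW
After op 4 fill(1,6,B) [42 cells changed]:
BBBBBBBB
BBBBBBBB
BBBBBBBR
BYBBBBBB
BBBKBBBB
BBBBBBBB

Answer: BBBBBBBB
BBBBBBBB
BBBBBBBR
BYBBBBBB
BBBKBBBB
BBBBBBBB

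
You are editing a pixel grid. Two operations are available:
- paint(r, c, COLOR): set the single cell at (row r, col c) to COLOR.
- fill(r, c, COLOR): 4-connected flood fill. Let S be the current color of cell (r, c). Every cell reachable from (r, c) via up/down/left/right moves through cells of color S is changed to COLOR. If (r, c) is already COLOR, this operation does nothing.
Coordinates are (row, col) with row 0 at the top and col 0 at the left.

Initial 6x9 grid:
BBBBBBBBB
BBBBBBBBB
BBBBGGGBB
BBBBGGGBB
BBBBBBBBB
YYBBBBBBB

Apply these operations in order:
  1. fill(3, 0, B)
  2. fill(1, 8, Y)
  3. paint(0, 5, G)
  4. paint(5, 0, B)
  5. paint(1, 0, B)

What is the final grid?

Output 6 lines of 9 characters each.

Answer: YYYYYGYYY
BYYYYYYYY
YYYYGGGYY
YYYYGGGYY
YYYYYYYYY
BYYYYYYYY

Derivation:
After op 1 fill(3,0,B) [0 cells changed]:
BBBBBBBBB
BBBBBBBBB
BBBBGGGBB
BBBBGGGBB
BBBBBBBBB
YYBBBBBBB
After op 2 fill(1,8,Y) [46 cells changed]:
YYYYYYYYY
YYYYYYYYY
YYYYGGGYY
YYYYGGGYY
YYYYYYYYY
YYYYYYYYY
After op 3 paint(0,5,G):
YYYYYGYYY
YYYYYYYYY
YYYYGGGYY
YYYYGGGYY
YYYYYYYYY
YYYYYYYYY
After op 4 paint(5,0,B):
YYYYYGYYY
YYYYYYYYY
YYYYGGGYY
YYYYGGGYY
YYYYYYYYY
BYYYYYYYY
After op 5 paint(1,0,B):
YYYYYGYYY
BYYYYYYYY
YYYYGGGYY
YYYYGGGYY
YYYYYYYYY
BYYYYYYYY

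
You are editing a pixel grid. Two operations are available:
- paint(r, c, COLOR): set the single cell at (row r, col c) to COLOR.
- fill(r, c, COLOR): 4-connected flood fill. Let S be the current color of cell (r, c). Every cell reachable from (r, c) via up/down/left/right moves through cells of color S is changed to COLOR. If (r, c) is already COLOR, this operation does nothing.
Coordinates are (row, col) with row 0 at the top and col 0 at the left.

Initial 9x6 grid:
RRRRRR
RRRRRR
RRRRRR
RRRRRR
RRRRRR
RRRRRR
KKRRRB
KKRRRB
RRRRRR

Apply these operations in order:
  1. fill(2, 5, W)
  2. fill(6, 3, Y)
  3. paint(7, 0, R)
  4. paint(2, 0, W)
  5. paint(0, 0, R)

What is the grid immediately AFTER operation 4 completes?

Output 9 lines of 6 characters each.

Answer: YYYYYY
YYYYYY
WYYYYY
YYYYYY
YYYYYY
YYYYYY
KKYYYB
RKYYYB
YYYYYY

Derivation:
After op 1 fill(2,5,W) [48 cells changed]:
WWWWWW
WWWWWW
WWWWWW
WWWWWW
WWWWWW
WWWWWW
KKWWWB
KKWWWB
WWWWWW
After op 2 fill(6,3,Y) [48 cells changed]:
YYYYYY
YYYYYY
YYYYYY
YYYYYY
YYYYYY
YYYYYY
KKYYYB
KKYYYB
YYYYYY
After op 3 paint(7,0,R):
YYYYYY
YYYYYY
YYYYYY
YYYYYY
YYYYYY
YYYYYY
KKYYYB
RKYYYB
YYYYYY
After op 4 paint(2,0,W):
YYYYYY
YYYYYY
WYYYYY
YYYYYY
YYYYYY
YYYYYY
KKYYYB
RKYYYB
YYYYYY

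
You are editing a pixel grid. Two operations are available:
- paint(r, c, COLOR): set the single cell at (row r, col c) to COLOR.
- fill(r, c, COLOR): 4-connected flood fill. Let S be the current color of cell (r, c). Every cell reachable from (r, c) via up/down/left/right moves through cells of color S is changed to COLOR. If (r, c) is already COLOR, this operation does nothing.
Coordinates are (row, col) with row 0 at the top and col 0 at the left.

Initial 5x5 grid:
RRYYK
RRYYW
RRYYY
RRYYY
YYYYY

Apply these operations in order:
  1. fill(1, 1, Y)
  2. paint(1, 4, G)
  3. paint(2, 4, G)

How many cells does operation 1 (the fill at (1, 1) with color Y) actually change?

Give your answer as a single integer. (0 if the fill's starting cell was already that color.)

After op 1 fill(1,1,Y) [8 cells changed]:
YYYYK
YYYYW
YYYYY
YYYYY
YYYYY

Answer: 8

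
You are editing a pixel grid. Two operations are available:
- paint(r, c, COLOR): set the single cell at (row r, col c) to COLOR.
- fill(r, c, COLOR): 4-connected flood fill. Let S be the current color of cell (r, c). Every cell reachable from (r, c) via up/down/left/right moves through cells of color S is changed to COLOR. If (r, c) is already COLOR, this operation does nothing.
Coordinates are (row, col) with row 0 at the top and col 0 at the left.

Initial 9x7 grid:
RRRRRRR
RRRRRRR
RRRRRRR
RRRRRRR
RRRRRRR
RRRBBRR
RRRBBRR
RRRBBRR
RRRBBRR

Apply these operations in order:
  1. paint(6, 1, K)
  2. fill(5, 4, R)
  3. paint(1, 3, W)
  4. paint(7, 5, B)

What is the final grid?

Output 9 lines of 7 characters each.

After op 1 paint(6,1,K):
RRRRRRR
RRRRRRR
RRRRRRR
RRRRRRR
RRRRRRR
RRRBBRR
RKRBBRR
RRRBBRR
RRRBBRR
After op 2 fill(5,4,R) [8 cells changed]:
RRRRRRR
RRRRRRR
RRRRRRR
RRRRRRR
RRRRRRR
RRRRRRR
RKRRRRR
RRRRRRR
RRRRRRR
After op 3 paint(1,3,W):
RRRRRRR
RRRWRRR
RRRRRRR
RRRRRRR
RRRRRRR
RRRRRRR
RKRRRRR
RRRRRRR
RRRRRRR
After op 4 paint(7,5,B):
RRRRRRR
RRRWRRR
RRRRRRR
RRRRRRR
RRRRRRR
RRRRRRR
RKRRRRR
RRRRRBR
RRRRRRR

Answer: RRRRRRR
RRRWRRR
RRRRRRR
RRRRRRR
RRRRRRR
RRRRRRR
RKRRRRR
RRRRRBR
RRRRRRR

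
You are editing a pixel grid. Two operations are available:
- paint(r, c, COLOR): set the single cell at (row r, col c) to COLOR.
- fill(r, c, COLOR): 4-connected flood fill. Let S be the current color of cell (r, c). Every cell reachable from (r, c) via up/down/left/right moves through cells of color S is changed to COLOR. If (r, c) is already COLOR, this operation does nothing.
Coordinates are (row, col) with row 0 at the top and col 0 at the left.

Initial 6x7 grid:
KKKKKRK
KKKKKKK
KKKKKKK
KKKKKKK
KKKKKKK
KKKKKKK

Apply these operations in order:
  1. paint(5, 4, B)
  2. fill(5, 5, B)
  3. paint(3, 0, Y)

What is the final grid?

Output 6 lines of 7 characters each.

Answer: BBBBBRB
BBBBBBB
BBBBBBB
YBBBBBB
BBBBBBB
BBBBBBB

Derivation:
After op 1 paint(5,4,B):
KKKKKRK
KKKKKKK
KKKKKKK
KKKKKKK
KKKKKKK
KKKKBKK
After op 2 fill(5,5,B) [40 cells changed]:
BBBBBRB
BBBBBBB
BBBBBBB
BBBBBBB
BBBBBBB
BBBBBBB
After op 3 paint(3,0,Y):
BBBBBRB
BBBBBBB
BBBBBBB
YBBBBBB
BBBBBBB
BBBBBBB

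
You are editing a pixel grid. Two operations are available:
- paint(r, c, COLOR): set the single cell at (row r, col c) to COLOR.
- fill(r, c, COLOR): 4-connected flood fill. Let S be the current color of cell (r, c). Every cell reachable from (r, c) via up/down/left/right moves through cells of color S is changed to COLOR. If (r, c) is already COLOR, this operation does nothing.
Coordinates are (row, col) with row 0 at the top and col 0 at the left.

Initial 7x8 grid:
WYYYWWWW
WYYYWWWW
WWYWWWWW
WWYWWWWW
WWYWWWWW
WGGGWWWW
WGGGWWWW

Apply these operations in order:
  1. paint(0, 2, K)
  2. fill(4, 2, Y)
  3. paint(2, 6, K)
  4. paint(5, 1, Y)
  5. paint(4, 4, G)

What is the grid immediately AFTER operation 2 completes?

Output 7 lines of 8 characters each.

After op 1 paint(0,2,K):
WYKYWWWW
WYYYWWWW
WWYWWWWW
WWYWWWWW
WWYWWWWW
WGGGWWWW
WGGGWWWW
After op 2 fill(4,2,Y) [0 cells changed]:
WYKYWWWW
WYYYWWWW
WWYWWWWW
WWYWWWWW
WWYWWWWW
WGGGWWWW
WGGGWWWW

Answer: WYKYWWWW
WYYYWWWW
WWYWWWWW
WWYWWWWW
WWYWWWWW
WGGGWWWW
WGGGWWWW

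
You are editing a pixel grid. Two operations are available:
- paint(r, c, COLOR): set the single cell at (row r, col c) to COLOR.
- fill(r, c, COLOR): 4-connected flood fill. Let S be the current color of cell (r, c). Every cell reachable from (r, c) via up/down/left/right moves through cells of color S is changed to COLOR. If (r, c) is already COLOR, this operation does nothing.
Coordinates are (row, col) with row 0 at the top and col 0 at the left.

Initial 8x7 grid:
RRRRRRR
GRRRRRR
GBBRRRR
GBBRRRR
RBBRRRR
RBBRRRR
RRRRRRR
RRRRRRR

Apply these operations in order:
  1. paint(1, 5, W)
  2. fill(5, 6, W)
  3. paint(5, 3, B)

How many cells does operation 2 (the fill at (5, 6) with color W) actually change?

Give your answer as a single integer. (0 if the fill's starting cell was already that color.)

After op 1 paint(1,5,W):
RRRRRRR
GRRRRWR
GBBRRRR
GBBRRRR
RBBRRRR
RBBRRRR
RRRRRRR
RRRRRRR
After op 2 fill(5,6,W) [44 cells changed]:
WWWWWWW
GWWWWWW
GBBWWWW
GBBWWWW
WBBWWWW
WBBWWWW
WWWWWWW
WWWWWWW

Answer: 44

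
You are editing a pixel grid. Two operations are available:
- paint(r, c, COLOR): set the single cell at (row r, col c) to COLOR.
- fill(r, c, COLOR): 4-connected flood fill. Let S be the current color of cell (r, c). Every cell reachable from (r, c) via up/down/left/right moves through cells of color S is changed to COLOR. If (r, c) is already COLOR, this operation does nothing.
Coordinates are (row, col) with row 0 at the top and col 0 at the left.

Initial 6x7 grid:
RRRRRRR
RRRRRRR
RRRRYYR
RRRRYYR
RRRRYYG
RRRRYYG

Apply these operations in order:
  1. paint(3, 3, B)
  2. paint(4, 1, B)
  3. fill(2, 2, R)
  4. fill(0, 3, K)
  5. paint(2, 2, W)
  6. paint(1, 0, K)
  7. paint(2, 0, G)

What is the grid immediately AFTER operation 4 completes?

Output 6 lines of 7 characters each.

After op 1 paint(3,3,B):
RRRRRRR
RRRRRRR
RRRRYYR
RRRBYYR
RRRRYYG
RRRRYYG
After op 2 paint(4,1,B):
RRRRRRR
RRRRRRR
RRRRYYR
RRRBYYR
RBRRYYG
RRRRYYG
After op 3 fill(2,2,R) [0 cells changed]:
RRRRRRR
RRRRRRR
RRRRYYR
RRRBYYR
RBRRYYG
RRRRYYG
After op 4 fill(0,3,K) [30 cells changed]:
KKKKKKK
KKKKKKK
KKKKYYK
KKKBYYK
KBKKYYG
KKKKYYG

Answer: KKKKKKK
KKKKKKK
KKKKYYK
KKKBYYK
KBKKYYG
KKKKYYG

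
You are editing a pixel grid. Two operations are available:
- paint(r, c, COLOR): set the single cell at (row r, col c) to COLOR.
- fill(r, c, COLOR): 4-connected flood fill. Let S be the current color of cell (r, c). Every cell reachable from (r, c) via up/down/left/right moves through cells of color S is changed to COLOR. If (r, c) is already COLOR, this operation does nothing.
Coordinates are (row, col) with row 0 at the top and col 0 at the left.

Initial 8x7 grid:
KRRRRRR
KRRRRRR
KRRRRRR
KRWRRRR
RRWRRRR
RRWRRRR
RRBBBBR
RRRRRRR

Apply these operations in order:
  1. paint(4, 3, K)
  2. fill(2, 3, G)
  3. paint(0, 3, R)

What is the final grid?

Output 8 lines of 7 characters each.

After op 1 paint(4,3,K):
KRRRRRR
KRRRRRR
KRRRRRR
KRWRRRR
RRWKRRR
RRWRRRR
RRBBBBR
RRRRRRR
After op 2 fill(2,3,G) [44 cells changed]:
KGGGGGG
KGGGGGG
KGGGGGG
KGWGGGG
GGWKGGG
GGWGGGG
GGBBBBG
GGGGGGG
After op 3 paint(0,3,R):
KGGRGGG
KGGGGGG
KGGGGGG
KGWGGGG
GGWKGGG
GGWGGGG
GGBBBBG
GGGGGGG

Answer: KGGRGGG
KGGGGGG
KGGGGGG
KGWGGGG
GGWKGGG
GGWGGGG
GGBBBBG
GGGGGGG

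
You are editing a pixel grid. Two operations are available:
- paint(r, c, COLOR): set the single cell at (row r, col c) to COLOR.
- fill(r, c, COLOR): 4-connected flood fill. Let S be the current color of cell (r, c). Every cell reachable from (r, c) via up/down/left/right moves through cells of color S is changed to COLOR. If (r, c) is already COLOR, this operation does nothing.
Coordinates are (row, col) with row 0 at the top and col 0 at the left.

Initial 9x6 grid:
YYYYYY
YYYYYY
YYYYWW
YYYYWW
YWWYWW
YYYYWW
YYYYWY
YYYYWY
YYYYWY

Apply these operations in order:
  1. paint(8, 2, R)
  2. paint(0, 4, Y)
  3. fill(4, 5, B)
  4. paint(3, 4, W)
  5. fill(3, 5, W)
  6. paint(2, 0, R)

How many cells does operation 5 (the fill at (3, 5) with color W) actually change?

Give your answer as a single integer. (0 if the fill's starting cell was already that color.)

After op 1 paint(8,2,R):
YYYYYY
YYYYYY
YYYYWW
YYYYWW
YWWYWW
YYYYWW
YYYYWY
YYYYWY
YYRYWY
After op 2 paint(0,4,Y):
YYYYYY
YYYYYY
YYYYWW
YYYYWW
YWWYWW
YYYYWW
YYYYWY
YYYYWY
YYRYWY
After op 3 fill(4,5,B) [11 cells changed]:
YYYYYY
YYYYYY
YYYYBB
YYYYBB
YWWYBB
YYYYBB
YYYYBY
YYYYBY
YYRYBY
After op 4 paint(3,4,W):
YYYYYY
YYYYYY
YYYYBB
YYYYWB
YWWYBB
YYYYBB
YYYYBY
YYYYBY
YYRYBY
After op 5 fill(3,5,W) [10 cells changed]:
YYYYYY
YYYYYY
YYYYWW
YYYYWW
YWWYWW
YYYYWW
YYYYWY
YYYYWY
YYRYWY

Answer: 10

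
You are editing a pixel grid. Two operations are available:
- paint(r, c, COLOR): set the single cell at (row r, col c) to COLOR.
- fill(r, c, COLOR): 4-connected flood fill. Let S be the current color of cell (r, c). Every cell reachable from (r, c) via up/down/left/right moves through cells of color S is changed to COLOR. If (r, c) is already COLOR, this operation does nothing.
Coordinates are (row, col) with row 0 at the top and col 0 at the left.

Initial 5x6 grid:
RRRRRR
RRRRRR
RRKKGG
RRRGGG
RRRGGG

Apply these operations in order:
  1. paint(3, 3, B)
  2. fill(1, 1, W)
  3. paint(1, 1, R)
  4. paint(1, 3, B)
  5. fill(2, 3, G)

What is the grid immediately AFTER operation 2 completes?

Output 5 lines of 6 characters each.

Answer: WWWWWW
WWWWWW
WWKKGG
WWWBGG
WWWGGG

Derivation:
After op 1 paint(3,3,B):
RRRRRR
RRRRRR
RRKKGG
RRRBGG
RRRGGG
After op 2 fill(1,1,W) [20 cells changed]:
WWWWWW
WWWWWW
WWKKGG
WWWBGG
WWWGGG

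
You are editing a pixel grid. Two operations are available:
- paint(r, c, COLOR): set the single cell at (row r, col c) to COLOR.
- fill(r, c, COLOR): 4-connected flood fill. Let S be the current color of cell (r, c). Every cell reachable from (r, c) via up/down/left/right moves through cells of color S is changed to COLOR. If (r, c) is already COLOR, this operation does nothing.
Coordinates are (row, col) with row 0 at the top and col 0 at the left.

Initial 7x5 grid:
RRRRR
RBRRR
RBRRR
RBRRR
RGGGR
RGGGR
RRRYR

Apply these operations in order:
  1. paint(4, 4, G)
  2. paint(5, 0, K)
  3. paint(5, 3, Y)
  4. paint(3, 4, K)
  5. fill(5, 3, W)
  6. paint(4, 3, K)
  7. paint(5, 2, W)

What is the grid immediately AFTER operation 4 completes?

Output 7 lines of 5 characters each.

After op 1 paint(4,4,G):
RRRRR
RBRRR
RBRRR
RBRRR
RGGGG
RGGGR
RRRYR
After op 2 paint(5,0,K):
RRRRR
RBRRR
RBRRR
RBRRR
RGGGG
KGGGR
RRRYR
After op 3 paint(5,3,Y):
RRRRR
RBRRR
RBRRR
RBRRR
RGGGG
KGGYR
RRRYR
After op 4 paint(3,4,K):
RRRRR
RBRRR
RBRRR
RBRRK
RGGGG
KGGYR
RRRYR

Answer: RRRRR
RBRRR
RBRRR
RBRRK
RGGGG
KGGYR
RRRYR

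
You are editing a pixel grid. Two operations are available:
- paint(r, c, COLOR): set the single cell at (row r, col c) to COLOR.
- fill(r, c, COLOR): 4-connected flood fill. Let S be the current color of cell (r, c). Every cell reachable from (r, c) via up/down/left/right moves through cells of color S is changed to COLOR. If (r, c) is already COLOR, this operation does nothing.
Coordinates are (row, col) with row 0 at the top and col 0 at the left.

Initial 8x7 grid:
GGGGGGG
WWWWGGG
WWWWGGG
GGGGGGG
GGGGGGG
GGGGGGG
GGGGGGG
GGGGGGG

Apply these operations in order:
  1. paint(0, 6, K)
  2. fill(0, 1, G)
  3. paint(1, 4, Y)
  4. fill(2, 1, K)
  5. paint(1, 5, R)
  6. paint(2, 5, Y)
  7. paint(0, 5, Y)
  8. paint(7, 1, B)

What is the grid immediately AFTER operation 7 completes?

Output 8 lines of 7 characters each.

Answer: GGGGGYK
KKKKYRG
KKKKGYG
GGGGGGG
GGGGGGG
GGGGGGG
GGGGGGG
GGGGGGG

Derivation:
After op 1 paint(0,6,K):
GGGGGGK
WWWWGGG
WWWWGGG
GGGGGGG
GGGGGGG
GGGGGGG
GGGGGGG
GGGGGGG
After op 2 fill(0,1,G) [0 cells changed]:
GGGGGGK
WWWWGGG
WWWWGGG
GGGGGGG
GGGGGGG
GGGGGGG
GGGGGGG
GGGGGGG
After op 3 paint(1,4,Y):
GGGGGGK
WWWWYGG
WWWWGGG
GGGGGGG
GGGGGGG
GGGGGGG
GGGGGGG
GGGGGGG
After op 4 fill(2,1,K) [8 cells changed]:
GGGGGGK
KKKKYGG
KKKKGGG
GGGGGGG
GGGGGGG
GGGGGGG
GGGGGGG
GGGGGGG
After op 5 paint(1,5,R):
GGGGGGK
KKKKYRG
KKKKGGG
GGGGGGG
GGGGGGG
GGGGGGG
GGGGGGG
GGGGGGG
After op 6 paint(2,5,Y):
GGGGGGK
KKKKYRG
KKKKGYG
GGGGGGG
GGGGGGG
GGGGGGG
GGGGGGG
GGGGGGG
After op 7 paint(0,5,Y):
GGGGGYK
KKKKYRG
KKKKGYG
GGGGGGG
GGGGGGG
GGGGGGG
GGGGGGG
GGGGGGG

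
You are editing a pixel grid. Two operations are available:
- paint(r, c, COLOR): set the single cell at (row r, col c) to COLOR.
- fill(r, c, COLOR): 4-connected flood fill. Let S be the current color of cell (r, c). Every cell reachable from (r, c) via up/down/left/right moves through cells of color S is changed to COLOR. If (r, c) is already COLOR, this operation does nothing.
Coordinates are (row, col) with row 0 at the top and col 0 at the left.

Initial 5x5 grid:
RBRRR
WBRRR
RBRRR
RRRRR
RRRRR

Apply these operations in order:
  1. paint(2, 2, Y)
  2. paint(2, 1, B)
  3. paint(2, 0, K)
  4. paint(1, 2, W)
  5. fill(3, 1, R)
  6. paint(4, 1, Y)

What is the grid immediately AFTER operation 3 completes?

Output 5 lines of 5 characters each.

Answer: RBRRR
WBRRR
KBYRR
RRRRR
RRRRR

Derivation:
After op 1 paint(2,2,Y):
RBRRR
WBRRR
RBYRR
RRRRR
RRRRR
After op 2 paint(2,1,B):
RBRRR
WBRRR
RBYRR
RRRRR
RRRRR
After op 3 paint(2,0,K):
RBRRR
WBRRR
KBYRR
RRRRR
RRRRR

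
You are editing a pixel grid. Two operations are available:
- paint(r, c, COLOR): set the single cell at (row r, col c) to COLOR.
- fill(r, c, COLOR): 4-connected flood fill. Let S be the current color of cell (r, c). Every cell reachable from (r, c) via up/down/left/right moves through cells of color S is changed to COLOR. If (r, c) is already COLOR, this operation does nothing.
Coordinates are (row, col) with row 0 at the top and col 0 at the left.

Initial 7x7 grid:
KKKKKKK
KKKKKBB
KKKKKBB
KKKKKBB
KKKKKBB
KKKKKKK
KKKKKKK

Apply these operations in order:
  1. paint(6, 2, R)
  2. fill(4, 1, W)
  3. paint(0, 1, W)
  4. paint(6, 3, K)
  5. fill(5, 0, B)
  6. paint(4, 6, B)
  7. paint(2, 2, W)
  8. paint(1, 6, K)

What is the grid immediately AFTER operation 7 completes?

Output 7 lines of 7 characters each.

After op 1 paint(6,2,R):
KKKKKKK
KKKKKBB
KKKKKBB
KKKKKBB
KKKKKBB
KKKKKKK
KKRKKKK
After op 2 fill(4,1,W) [40 cells changed]:
WWWWWWW
WWWWWBB
WWWWWBB
WWWWWBB
WWWWWBB
WWWWWWW
WWRWWWW
After op 3 paint(0,1,W):
WWWWWWW
WWWWWBB
WWWWWBB
WWWWWBB
WWWWWBB
WWWWWWW
WWRWWWW
After op 4 paint(6,3,K):
WWWWWWW
WWWWWBB
WWWWWBB
WWWWWBB
WWWWWBB
WWWWWWW
WWRKWWW
After op 5 fill(5,0,B) [39 cells changed]:
BBBBBBB
BBBBBBB
BBBBBBB
BBBBBBB
BBBBBBB
BBBBBBB
BBRKBBB
After op 6 paint(4,6,B):
BBBBBBB
BBBBBBB
BBBBBBB
BBBBBBB
BBBBBBB
BBBBBBB
BBRKBBB
After op 7 paint(2,2,W):
BBBBBBB
BBBBBBB
BBWBBBB
BBBBBBB
BBBBBBB
BBBBBBB
BBRKBBB

Answer: BBBBBBB
BBBBBBB
BBWBBBB
BBBBBBB
BBBBBBB
BBBBBBB
BBRKBBB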